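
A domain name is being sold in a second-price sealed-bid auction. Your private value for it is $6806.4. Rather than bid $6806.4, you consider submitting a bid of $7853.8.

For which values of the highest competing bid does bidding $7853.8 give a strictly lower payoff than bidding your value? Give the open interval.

If the competing bid is below $6806.4, both bids win at the same price — no difference.
If it is above $7853.8, both bids lose — no difference.
If it lies strictly between $6806.4 and $7853.8, bidding your value loses (payoff 0) while bidding $7853.8 wins at a price above your value (payoff negative).
So the deviation strictly hurts on the open interval ($6806.4, $7853.8).
In a second-price auction your bid sets only whether you win, not what you pay, so bidding your true value is weakly dominant.

($6806.4, $7853.8)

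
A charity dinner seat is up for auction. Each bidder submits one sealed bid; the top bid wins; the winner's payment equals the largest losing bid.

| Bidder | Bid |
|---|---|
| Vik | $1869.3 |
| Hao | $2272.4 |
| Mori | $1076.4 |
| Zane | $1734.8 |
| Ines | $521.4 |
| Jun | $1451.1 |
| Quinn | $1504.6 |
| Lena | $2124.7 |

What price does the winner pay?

Highest bid: Hao at $2272.4, so Hao wins.
Second-highest bid: Lena at $2124.7 — that is the price the winner pays.

$2124.7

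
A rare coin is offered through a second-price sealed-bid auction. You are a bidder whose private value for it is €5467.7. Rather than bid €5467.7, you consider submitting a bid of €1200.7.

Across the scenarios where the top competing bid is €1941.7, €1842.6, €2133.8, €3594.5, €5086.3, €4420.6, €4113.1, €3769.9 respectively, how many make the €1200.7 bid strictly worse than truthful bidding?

8

The deviation hurts exactly when the highest competing bid lies strictly between €1200.7 and €5467.7 — underbidding then forfeits a profitable win.
€1941.7: inside the interval → strictly worse (loss €3526).
€1842.6: inside the interval → strictly worse (loss €3625.1).
€2133.8: inside the interval → strictly worse (loss €3333.9).
€3594.5: inside the interval → strictly worse (loss €1873.2).
€5086.3: inside the interval → strictly worse (loss €381.4).
€4420.6: inside the interval → strictly worse (loss €1047.1).
€4113.1: inside the interval → strictly worse (loss €1354.6).
€3769.9: inside the interval → strictly worse (loss €1697.8).
Count: 8.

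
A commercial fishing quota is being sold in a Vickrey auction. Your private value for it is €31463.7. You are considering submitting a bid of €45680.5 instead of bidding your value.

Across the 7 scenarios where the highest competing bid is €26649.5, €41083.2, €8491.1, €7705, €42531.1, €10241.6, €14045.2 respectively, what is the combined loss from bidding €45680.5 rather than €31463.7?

€20686.9

The deviation costs you only when the competing bid falls strictly between €31463.7 and €45680.5; elsewhere both bids give the same outcome.
€26649.5: outcomes coincide → loss €0.
€41083.2: truthful payoff €0, deviation payoff −€9619.5 → loss €9619.5.
€8491.1: outcomes coincide → loss €0.
€7705: outcomes coincide → loss €0.
€42531.1: truthful payoff €0, deviation payoff −€11067.4 → loss €11067.4.
€10241.6: outcomes coincide → loss €0.
€14045.2: outcomes coincide → loss €0.
Total loss = €9619.5 + €11067.4 = €20686.9.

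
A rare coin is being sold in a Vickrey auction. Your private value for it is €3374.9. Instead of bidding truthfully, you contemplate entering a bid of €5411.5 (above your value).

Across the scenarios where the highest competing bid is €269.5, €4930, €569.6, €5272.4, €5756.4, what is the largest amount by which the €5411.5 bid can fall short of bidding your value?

€1897.5

€269.5: same outcome either way → loss €0.
€4930: truthful gives €0, deviation gives −€1555.1 → loss €1555.1.
€569.6: same outcome either way → loss €0.
€5272.4: truthful gives €0, deviation gives −€1897.5 → loss €1897.5.
€5756.4: same outcome either way → loss €0.
Maximum loss: €1897.5.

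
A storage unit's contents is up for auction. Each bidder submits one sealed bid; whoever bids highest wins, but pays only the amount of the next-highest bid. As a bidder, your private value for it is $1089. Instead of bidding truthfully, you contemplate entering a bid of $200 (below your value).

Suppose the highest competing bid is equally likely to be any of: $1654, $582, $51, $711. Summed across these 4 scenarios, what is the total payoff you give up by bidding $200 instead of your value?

The deviation costs you only when the competing bid falls strictly between $200 and $1089; elsewhere both bids give the same outcome.
$1654: outcomes coincide → loss $0.
$582: truthful payoff $507, deviation payoff $0 → loss $507.
$51: outcomes coincide → loss $0.
$711: truthful payoff $378, deviation payoff $0 → loss $378.
Total loss = $507 + $378 = $885.

$885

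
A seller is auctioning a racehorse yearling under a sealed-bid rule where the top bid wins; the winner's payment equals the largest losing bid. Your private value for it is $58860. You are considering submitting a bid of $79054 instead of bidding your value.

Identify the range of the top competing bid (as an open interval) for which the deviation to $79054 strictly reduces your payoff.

($58860, $79054)

If the competing bid is below $58860, both bids win at the same price — no difference.
If it is above $79054, both bids lose — no difference.
If it lies strictly between $58860 and $79054, bidding your value loses (payoff 0) while bidding $79054 wins at a price above your value (payoff negative).
So the deviation strictly hurts on the open interval ($58860, $79054).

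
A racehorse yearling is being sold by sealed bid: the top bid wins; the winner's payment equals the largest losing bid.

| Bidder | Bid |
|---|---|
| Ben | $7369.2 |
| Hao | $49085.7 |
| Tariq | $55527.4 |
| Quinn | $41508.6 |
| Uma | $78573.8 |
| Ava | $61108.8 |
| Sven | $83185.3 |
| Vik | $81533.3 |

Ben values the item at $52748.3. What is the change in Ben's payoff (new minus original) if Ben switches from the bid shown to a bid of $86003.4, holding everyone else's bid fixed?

−$30437

The highest bid among the other bidders is $83185.3; Ben's bid doesn't change that.
Original bid $7369.2: Ben is not highest (top rival bid is $83185.3); payoff $0.
Alternative bid $86003.4: Ben is highest, pays the top rival bid $83185.3; payoff $52748.3 − $83185.3 = −$30437.
Change in payoff = −$30437 − ($0) = −$30437.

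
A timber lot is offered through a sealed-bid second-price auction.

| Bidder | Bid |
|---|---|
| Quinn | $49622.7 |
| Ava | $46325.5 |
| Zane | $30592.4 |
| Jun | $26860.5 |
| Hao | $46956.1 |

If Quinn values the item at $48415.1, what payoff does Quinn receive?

$1459

Highest bid: Quinn at $49622.7, so Quinn wins.
Second-highest bid: Hao at $46956.1 — that is the price the winner pays.
Quinn's payoff = value − price = $48415.1 − $46956.1 = $1459.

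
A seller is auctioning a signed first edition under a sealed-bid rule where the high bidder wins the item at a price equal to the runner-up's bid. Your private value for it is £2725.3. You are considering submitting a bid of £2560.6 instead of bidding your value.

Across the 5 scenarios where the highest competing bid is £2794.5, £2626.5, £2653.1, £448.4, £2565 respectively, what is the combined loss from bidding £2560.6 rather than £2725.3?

The deviation costs you only when the competing bid falls strictly between £2560.6 and £2725.3; elsewhere both bids give the same outcome.
£2794.5: outcomes coincide → loss £0.
£2626.5: truthful payoff £98.8, deviation payoff £0 → loss £98.8.
£2653.1: truthful payoff £72.2, deviation payoff £0 → loss £72.2.
£448.4: outcomes coincide → loss £0.
£2565: truthful payoff £160.3, deviation payoff £0 → loss £160.3.
Total loss = £98.8 + £72.2 + £160.3 = £331.3.

£331.3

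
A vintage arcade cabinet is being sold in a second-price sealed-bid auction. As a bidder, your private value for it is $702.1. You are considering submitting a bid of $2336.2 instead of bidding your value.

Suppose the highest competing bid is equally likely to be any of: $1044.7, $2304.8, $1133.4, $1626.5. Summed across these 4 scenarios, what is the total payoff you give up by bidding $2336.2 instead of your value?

$3301

The deviation costs you only when the competing bid falls strictly between $702.1 and $2336.2; elsewhere both bids give the same outcome.
$1044.7: truthful payoff $0, deviation payoff −$342.6 → loss $342.6.
$2304.8: truthful payoff $0, deviation payoff −$1602.7 → loss $1602.7.
$1133.4: truthful payoff $0, deviation payoff −$431.3 → loss $431.3.
$1626.5: truthful payoff $0, deviation payoff −$924.4 → loss $924.4.
Total loss = $342.6 + $1602.7 + $431.3 + $924.4 = $3301.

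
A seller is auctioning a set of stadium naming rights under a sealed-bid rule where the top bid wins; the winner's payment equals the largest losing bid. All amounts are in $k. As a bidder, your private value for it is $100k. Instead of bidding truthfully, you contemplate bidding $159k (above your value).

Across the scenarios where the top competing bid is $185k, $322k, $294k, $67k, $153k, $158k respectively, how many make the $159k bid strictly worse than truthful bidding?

The deviation hurts exactly when the highest competing bid lies strictly between $100k and $159k — overbidding then wins at a price above your value.
$185k: above both → same outcome either way.
$322k: above both → same outcome either way.
$294k: above both → same outcome either way.
$67k: below both → same outcome either way.
$153k: inside the interval → strictly worse (loss $53k).
$158k: inside the interval → strictly worse (loss $58k).
Count: 2.

2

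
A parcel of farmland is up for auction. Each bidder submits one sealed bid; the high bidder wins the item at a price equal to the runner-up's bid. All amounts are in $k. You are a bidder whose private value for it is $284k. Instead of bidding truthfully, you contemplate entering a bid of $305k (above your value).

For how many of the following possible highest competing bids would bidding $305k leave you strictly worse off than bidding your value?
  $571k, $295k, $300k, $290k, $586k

The deviation hurts exactly when the highest competing bid lies strictly between $284k and $305k — overbidding then wins at a price above your value.
$571k: above both → same outcome either way.
$295k: inside the interval → strictly worse (loss $11k).
$300k: inside the interval → strictly worse (loss $16k).
$290k: inside the interval → strictly worse (loss $6k).
$586k: above both → same outcome either way.
Count: 3.

3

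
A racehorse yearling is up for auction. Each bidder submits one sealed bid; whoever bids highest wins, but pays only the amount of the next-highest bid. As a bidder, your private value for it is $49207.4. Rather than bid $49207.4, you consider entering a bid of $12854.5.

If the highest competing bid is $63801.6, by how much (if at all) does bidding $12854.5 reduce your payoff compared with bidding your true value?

$0

Bidding your value $49207.4: you lose (since $49207.4 < $63801.6). Payoff $0.
Bidding $12854.5: you lose. Payoff $0.
Difference = $0 − $0 = $0; both bids lead to the same outcome because the competing bid is above both your value and your alternative bid.
Truthful bidding weakly dominates here: raising your bid can only win items priced above your value, and lowering it can only forfeit items priced below.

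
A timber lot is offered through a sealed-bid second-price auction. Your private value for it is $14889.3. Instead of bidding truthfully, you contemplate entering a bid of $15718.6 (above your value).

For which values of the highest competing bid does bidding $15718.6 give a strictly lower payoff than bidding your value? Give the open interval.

($14889.3, $15718.6)

If the competing bid is below $14889.3, both bids win at the same price — no difference.
If it is above $15718.6, both bids lose — no difference.
If it lies strictly between $14889.3 and $15718.6, bidding your value loses (payoff 0) while bidding $15718.6 wins at a price above your value (payoff negative).
So the deviation strictly hurts on the open interval ($14889.3, $15718.6).
In a second-price auction your bid sets only whether you win, not what you pay, so bidding your true value is weakly dominant.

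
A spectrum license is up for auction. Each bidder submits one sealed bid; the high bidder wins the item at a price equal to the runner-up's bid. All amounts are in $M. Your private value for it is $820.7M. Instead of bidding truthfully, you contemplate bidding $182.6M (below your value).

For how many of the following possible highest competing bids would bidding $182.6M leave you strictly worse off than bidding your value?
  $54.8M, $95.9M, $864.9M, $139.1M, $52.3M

0

The deviation hurts exactly when the highest competing bid lies strictly between $182.6M and $820.7M — underbidding then forfeits a profitable win.
$54.8M: below both → same outcome either way.
$95.9M: below both → same outcome either way.
$864.9M: above both → same outcome either way.
$139.1M: below both → same outcome either way.
$52.3M: below both → same outcome either way.
Count: 0.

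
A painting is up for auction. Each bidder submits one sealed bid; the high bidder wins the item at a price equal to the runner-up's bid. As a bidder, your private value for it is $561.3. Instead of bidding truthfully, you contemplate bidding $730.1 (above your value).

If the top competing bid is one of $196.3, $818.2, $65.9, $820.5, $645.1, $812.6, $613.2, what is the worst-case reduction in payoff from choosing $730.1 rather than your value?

$83.8

$196.3: same outcome either way → loss $0.
$818.2: same outcome either way → loss $0.
$65.9: same outcome either way → loss $0.
$820.5: same outcome either way → loss $0.
$645.1: truthful gives $0, deviation gives −$83.8 → loss $83.8.
$812.6: same outcome either way → loss $0.
$613.2: truthful gives $0, deviation gives −$51.9 → loss $51.9.
Maximum loss: $83.8.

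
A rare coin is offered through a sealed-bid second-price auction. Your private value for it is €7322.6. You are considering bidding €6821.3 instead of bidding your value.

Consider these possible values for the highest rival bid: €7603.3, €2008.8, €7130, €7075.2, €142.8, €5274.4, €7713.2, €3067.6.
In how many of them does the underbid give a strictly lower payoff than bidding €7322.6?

2

The deviation hurts exactly when the highest competing bid lies strictly between €6821.3 and €7322.6 — underbidding then forfeits a profitable win.
€7603.3: above both → same outcome either way.
€2008.8: below both → same outcome either way.
€7130: inside the interval → strictly worse (loss €192.6).
€7075.2: inside the interval → strictly worse (loss €247.4).
€142.8: below both → same outcome either way.
€5274.4: below both → same outcome either way.
€7713.2: above both → same outcome either way.
€3067.6: below both → same outcome either way.
Count: 2.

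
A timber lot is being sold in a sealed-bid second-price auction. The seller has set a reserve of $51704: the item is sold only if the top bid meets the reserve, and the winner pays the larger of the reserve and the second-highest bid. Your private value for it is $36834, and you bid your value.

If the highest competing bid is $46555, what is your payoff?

Your bid $36834 is below the highest competing bid $46555, so you lose. Payoff $0.

$0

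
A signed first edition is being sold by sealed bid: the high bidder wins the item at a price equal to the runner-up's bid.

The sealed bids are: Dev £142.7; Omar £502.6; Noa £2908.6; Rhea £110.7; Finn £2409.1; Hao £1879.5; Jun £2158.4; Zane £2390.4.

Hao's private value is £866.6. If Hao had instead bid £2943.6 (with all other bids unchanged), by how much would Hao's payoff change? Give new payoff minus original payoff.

−£2042

The highest bid among the other bidders is £2908.6; Hao's bid doesn't change that.
Original bid £1879.5: Hao is not highest (top rival bid is £2908.6); payoff £0.
Alternative bid £2943.6: Hao is highest, pays the top rival bid £2908.6; payoff £866.6 − £2908.6 = −£2042.
Change in payoff = −£2042 − (£0) = −£2042.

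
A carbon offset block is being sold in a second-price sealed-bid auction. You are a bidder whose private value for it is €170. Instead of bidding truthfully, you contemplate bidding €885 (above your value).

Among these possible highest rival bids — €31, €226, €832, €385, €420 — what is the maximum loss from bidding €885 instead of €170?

€662

€31: same outcome either way → loss €0.
€226: truthful gives €0, deviation gives −€56 → loss €56.
€832: truthful gives €0, deviation gives −€662 → loss €662.
€385: truthful gives €0, deviation gives −€215 → loss €215.
€420: truthful gives €0, deviation gives −€250 → loss €250.
Maximum loss: €662.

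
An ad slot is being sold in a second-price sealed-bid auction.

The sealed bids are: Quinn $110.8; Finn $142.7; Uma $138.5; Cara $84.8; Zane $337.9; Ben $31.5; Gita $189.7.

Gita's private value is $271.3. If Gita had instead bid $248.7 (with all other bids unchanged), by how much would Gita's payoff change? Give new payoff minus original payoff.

$0

The highest bid among the other bidders is $337.9; Gita's bid doesn't change that.
Original bid $189.7: Gita is not highest (top rival bid is $337.9); payoff $0.
Alternative bid $248.7: Gita is not highest (top rival bid is $337.9); payoff $0.
Change in payoff = $0 − ($0) = $0.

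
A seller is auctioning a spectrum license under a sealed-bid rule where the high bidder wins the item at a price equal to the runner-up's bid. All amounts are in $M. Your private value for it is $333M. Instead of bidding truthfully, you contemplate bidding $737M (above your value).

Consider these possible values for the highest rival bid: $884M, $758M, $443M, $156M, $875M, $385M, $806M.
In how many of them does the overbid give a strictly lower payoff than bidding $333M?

2

The deviation hurts exactly when the highest competing bid lies strictly between $333M and $737M — overbidding then wins at a price above your value.
$884M: above both → same outcome either way.
$758M: above both → same outcome either way.
$443M: inside the interval → strictly worse (loss $110M).
$156M: below both → same outcome either way.
$875M: above both → same outcome either way.
$385M: inside the interval → strictly worse (loss $52M).
$806M: above both → same outcome either way.
Count: 2.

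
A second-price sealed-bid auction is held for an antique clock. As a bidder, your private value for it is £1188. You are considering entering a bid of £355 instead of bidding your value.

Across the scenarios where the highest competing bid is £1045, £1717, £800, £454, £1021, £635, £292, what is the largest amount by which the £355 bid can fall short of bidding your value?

£734

£1045: truthful gives £143, deviation gives £0 → loss £143.
£1717: same outcome either way → loss £0.
£800: truthful gives £388, deviation gives £0 → loss £388.
£454: truthful gives £734, deviation gives £0 → loss £734.
£1021: truthful gives £167, deviation gives £0 → loss £167.
£635: truthful gives £553, deviation gives £0 → loss £553.
£292: same outcome either way → loss £0.
Maximum loss: £734.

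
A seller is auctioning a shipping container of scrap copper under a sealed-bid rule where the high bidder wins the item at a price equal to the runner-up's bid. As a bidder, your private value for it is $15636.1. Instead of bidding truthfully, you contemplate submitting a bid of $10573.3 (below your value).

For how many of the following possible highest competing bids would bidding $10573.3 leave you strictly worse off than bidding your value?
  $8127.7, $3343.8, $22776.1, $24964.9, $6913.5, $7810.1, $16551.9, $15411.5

The deviation hurts exactly when the highest competing bid lies strictly between $10573.3 and $15636.1 — underbidding then forfeits a profitable win.
$8127.7: below both → same outcome either way.
$3343.8: below both → same outcome either way.
$22776.1: above both → same outcome either way.
$24964.9: above both → same outcome either way.
$6913.5: below both → same outcome either way.
$7810.1: below both → same outcome either way.
$16551.9: above both → same outcome either way.
$15411.5: inside the interval → strictly worse (loss $224.6).
Count: 1.

1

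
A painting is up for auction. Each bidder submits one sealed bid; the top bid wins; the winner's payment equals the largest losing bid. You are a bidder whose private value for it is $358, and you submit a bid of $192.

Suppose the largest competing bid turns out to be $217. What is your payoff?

$0

Your bid $192 is below the highest competing bid $217, so you lose.
A losing bidder pays nothing and receives nothing: payoff = $0.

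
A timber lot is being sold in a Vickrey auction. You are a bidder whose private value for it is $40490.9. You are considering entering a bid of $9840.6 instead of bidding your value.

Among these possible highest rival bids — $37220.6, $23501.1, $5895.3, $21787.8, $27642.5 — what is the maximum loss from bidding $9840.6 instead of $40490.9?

$37220.6: truthful gives $3270.3, deviation gives $0 → loss $3270.3.
$23501.1: truthful gives $16989.8, deviation gives $0 → loss $16989.8.
$5895.3: same outcome either way → loss $0.
$21787.8: truthful gives $18703.1, deviation gives $0 → loss $18703.1.
$27642.5: truthful gives $12848.4, deviation gives $0 → loss $12848.4.
Maximum loss: $18703.1.

$18703.1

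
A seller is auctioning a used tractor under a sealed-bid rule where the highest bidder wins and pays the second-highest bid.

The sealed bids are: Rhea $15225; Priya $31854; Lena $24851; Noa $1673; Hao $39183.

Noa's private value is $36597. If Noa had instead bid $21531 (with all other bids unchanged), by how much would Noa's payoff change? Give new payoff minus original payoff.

$0

The highest bid among the other bidders is $39183; Noa's bid doesn't change that.
Original bid $1673: Noa is not highest (top rival bid is $39183); payoff $0.
Alternative bid $21531: Noa is not highest (top rival bid is $39183); payoff $0.
Change in payoff = $0 − ($0) = $0.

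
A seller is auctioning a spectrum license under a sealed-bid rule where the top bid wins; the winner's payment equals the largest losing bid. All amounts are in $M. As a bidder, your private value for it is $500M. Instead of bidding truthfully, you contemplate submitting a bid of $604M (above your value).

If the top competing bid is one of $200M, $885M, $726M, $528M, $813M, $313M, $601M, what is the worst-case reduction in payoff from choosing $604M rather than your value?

$200M: same outcome either way → loss $0M.
$885M: same outcome either way → loss $0M.
$726M: same outcome either way → loss $0M.
$528M: truthful gives $0M, deviation gives −$28M → loss $28M.
$813M: same outcome either way → loss $0M.
$313M: same outcome either way → loss $0M.
$601M: truthful gives $0M, deviation gives −$101M → loss $101M.
Maximum loss: $101M.

$101M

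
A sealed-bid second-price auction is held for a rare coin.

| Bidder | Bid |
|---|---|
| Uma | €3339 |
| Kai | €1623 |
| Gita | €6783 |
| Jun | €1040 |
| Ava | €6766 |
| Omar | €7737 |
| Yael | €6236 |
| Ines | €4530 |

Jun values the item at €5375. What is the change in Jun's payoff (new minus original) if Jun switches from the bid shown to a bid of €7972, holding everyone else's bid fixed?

The highest bid among the other bidders is €7737; Jun's bid doesn't change that.
Original bid €1040: Jun is not highest (top rival bid is €7737); payoff €0.
Alternative bid €7972: Jun is highest, pays the top rival bid €7737; payoff €5375 − €7737 = −€2362.
Change in payoff = −€2362 − (€0) = −€2362.

−€2362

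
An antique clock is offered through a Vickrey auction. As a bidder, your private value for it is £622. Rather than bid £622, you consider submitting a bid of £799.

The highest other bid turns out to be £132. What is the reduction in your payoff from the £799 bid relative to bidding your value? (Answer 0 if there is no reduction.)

Bidding your value £622: you win (since £622 > £132) and pay £132. Payoff £490.
Bidding £799: you win and pay £132. Payoff £622 − £132 = £490.
Difference = £490 − £490 = £0; both bids lead to the same outcome because the competing bid is below both your value and your alternative bid.
In a second-price auction your bid sets only whether you win, not what you pay, so bidding your true value is weakly dominant.

£0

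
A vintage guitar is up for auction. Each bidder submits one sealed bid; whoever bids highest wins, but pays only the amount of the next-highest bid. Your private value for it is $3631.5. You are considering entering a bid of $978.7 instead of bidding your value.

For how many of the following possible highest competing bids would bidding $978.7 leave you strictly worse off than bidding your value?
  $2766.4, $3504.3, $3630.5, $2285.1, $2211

The deviation hurts exactly when the highest competing bid lies strictly between $978.7 and $3631.5 — underbidding then forfeits a profitable win.
$2766.4: inside the interval → strictly worse (loss $865.1).
$3504.3: inside the interval → strictly worse (loss $127.2).
$3630.5: inside the interval → strictly worse (loss $1).
$2285.1: inside the interval → strictly worse (loss $1346.4).
$2211: inside the interval → strictly worse (loss $1420.5).
Count: 5.

5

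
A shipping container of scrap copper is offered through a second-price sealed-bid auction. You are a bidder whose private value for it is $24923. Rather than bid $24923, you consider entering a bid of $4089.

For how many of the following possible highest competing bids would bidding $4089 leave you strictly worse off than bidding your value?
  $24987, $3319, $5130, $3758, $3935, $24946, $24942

1

The deviation hurts exactly when the highest competing bid lies strictly between $4089 and $24923 — underbidding then forfeits a profitable win.
$24987: above both → same outcome either way.
$3319: below both → same outcome either way.
$5130: inside the interval → strictly worse (loss $19793).
$3758: below both → same outcome either way.
$3935: below both → same outcome either way.
$24946: above both → same outcome either way.
$24942: above both → same outcome either way.
Count: 1.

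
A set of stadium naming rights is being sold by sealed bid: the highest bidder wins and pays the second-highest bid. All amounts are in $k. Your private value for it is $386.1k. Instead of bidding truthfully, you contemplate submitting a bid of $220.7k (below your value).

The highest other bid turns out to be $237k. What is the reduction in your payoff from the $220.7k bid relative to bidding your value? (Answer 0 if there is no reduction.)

$149.1k

Bidding your value $386.1k: you win (since $386.1k > $237k) and pay $237k. Payoff $149.1k.
Bidding $220.7k: you lose. Payoff $0k.
The competing bid $237k lies between your shaded bid and your value, so underbidding forfeits an item you could have won at a profitable price.
Loss from deviating = $149.1k − ($0k) = $149.1k.
In a second-price auction your bid sets only whether you win, not what you pay, so bidding your true value is weakly dominant.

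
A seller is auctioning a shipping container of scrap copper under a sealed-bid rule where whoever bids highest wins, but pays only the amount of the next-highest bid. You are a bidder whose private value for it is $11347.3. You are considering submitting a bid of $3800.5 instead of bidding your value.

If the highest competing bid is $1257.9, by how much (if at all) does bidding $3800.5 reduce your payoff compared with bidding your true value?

Bidding your value $11347.3: you win (since $11347.3 > $1257.9) and pay $1257.9. Payoff $10089.4.
Bidding $3800.5: you win and pay $1257.9. Payoff $11347.3 − $1257.9 = $10089.4.
Difference = $10089.4 − $10089.4 = $0; both bids lead to the same outcome because the competing bid is below both your value and your alternative bid.

$0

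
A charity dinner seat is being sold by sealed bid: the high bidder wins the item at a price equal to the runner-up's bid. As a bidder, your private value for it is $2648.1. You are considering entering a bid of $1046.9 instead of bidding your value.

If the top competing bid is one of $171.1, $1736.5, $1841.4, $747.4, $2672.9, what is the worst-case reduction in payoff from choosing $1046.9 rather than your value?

$911.6

$171.1: same outcome either way → loss $0.
$1736.5: truthful gives $911.6, deviation gives $0 → loss $911.6.
$1841.4: truthful gives $806.7, deviation gives $0 → loss $806.7.
$747.4: same outcome either way → loss $0.
$2672.9: same outcome either way → loss $0.
Maximum loss: $911.6.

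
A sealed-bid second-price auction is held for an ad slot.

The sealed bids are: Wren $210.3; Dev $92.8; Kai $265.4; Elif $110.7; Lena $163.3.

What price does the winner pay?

$210.3

Highest bid: Kai at $265.4, so Kai wins.
Second-highest bid: Wren at $210.3 — that is the price the winner pays.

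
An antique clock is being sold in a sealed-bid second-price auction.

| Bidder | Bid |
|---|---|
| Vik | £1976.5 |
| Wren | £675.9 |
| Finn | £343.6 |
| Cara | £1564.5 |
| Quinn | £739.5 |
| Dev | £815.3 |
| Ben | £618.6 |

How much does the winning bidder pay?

£1564.5

Highest bid: Vik at £1976.5, so Vik wins.
Second-highest bid: Cara at £1564.5 — that is the price the winner pays.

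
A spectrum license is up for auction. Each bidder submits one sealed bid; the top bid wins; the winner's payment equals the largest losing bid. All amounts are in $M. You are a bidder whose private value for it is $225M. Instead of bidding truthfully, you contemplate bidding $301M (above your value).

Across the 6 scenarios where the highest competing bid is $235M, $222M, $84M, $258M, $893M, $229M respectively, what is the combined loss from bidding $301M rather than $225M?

$47M

The deviation costs you only when the competing bid falls strictly between $225M and $301M; elsewhere both bids give the same outcome.
$235M: truthful payoff $0M, deviation payoff −$10M → loss $10M.
$222M: outcomes coincide → loss $0M.
$84M: outcomes coincide → loss $0M.
$258M: truthful payoff $0M, deviation payoff −$33M → loss $33M.
$893M: outcomes coincide → loss $0M.
$229M: truthful payoff $0M, deviation payoff −$4M → loss $4M.
Total loss = $10M + $33M + $4M = $47M.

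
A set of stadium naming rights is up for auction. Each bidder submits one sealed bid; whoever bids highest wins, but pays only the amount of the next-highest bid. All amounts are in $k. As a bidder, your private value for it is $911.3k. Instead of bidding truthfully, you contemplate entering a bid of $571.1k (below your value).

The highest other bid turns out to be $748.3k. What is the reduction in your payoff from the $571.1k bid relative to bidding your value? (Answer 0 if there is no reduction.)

Bidding your value $911.3k: you win (since $911.3k > $748.3k) and pay $748.3k. Payoff $163k.
Bidding $571.1k: you lose. Payoff $0k.
The competing bid $748.3k lies between your shaded bid and your value, so underbidding forfeits an item you could have won at a profitable price.
Loss from deviating = $163k − ($0k) = $163k.

$163k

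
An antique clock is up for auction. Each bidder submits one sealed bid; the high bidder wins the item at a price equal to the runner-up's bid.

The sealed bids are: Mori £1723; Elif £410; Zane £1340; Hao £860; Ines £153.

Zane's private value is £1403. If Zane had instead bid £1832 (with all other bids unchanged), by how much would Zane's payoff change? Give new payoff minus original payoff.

−£320

The highest bid among the other bidders is £1723; Zane's bid doesn't change that.
Original bid £1340: Zane is not highest (top rival bid is £1723); payoff £0.
Alternative bid £1832: Zane is highest, pays the top rival bid £1723; payoff £1403 − £1723 = −£320.
Change in payoff = −£320 − (£0) = −£320.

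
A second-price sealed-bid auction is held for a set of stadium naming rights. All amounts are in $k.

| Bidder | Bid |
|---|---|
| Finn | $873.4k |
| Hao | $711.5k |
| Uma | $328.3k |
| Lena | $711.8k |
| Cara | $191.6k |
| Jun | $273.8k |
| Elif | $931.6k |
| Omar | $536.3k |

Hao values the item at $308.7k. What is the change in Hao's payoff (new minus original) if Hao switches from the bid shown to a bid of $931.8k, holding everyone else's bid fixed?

−$622.9k

The highest bid among the other bidders is $931.6k; Hao's bid doesn't change that.
Original bid $711.5k: Hao is not highest (top rival bid is $931.6k); payoff $0k.
Alternative bid $931.8k: Hao is highest, pays the top rival bid $931.6k; payoff $308.7k − $931.6k = −$622.9k.
Change in payoff = −$622.9k − ($0k) = −$622.9k.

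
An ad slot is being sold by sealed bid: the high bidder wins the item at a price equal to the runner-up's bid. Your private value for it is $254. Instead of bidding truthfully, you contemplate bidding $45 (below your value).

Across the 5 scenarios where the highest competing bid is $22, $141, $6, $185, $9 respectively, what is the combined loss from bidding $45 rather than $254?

The deviation costs you only when the competing bid falls strictly between $45 and $254; elsewhere both bids give the same outcome.
$22: outcomes coincide → loss $0.
$141: truthful payoff $113, deviation payoff $0 → loss $113.
$6: outcomes coincide → loss $0.
$185: truthful payoff $69, deviation payoff $0 → loss $69.
$9: outcomes coincide → loss $0.
Total loss = $113 + $69 = $182.

$182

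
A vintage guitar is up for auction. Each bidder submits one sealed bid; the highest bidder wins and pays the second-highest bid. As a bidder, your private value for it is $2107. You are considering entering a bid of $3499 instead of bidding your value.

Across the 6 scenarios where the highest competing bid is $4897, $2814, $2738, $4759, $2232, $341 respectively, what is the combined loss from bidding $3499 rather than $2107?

$1463

The deviation costs you only when the competing bid falls strictly between $2107 and $3499; elsewhere both bids give the same outcome.
$4897: outcomes coincide → loss $0.
$2814: truthful payoff $0, deviation payoff −$707 → loss $707.
$2738: truthful payoff $0, deviation payoff −$631 → loss $631.
$4759: outcomes coincide → loss $0.
$2232: truthful payoff $0, deviation payoff −$125 → loss $125.
$341: outcomes coincide → loss $0.
Total loss = $707 + $631 + $125 = $1463.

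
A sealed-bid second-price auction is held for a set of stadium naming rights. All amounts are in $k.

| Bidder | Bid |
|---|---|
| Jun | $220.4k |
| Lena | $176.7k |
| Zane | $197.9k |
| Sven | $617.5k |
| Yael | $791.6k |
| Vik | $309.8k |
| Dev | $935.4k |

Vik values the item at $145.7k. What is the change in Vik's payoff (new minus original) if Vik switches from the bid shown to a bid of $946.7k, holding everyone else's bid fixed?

The highest bid among the other bidders is $935.4k; Vik's bid doesn't change that.
Original bid $309.8k: Vik is not highest (top rival bid is $935.4k); payoff $0k.
Alternative bid $946.7k: Vik is highest, pays the top rival bid $935.4k; payoff $145.7k − $935.4k = −$789.7k.
Change in payoff = −$789.7k − ($0k) = −$789.7k.

−$789.7k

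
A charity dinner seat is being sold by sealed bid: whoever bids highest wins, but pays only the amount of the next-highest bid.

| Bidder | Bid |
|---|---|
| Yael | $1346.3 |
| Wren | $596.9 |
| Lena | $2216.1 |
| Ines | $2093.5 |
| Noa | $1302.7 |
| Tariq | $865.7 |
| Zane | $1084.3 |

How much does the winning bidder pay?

$2093.5

Highest bid: Lena at $2216.1, so Lena wins.
Second-highest bid: Ines at $2093.5 — that is the price the winner pays.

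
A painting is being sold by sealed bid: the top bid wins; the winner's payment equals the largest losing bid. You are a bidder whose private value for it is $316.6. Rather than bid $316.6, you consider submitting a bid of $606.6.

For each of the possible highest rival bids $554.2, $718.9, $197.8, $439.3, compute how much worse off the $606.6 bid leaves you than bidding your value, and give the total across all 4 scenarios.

$360.3

The deviation costs you only when the competing bid falls strictly between $316.6 and $606.6; elsewhere both bids give the same outcome.
$554.2: truthful payoff $0, deviation payoff −$237.6 → loss $237.6.
$718.9: outcomes coincide → loss $0.
$197.8: outcomes coincide → loss $0.
$439.3: truthful payoff $0, deviation payoff −$122.7 → loss $122.7.
Total loss = $237.6 + $122.7 = $360.3.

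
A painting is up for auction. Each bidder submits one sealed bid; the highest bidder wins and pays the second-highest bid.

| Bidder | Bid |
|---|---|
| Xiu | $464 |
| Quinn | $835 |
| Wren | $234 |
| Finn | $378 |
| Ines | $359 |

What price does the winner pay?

$464

Highest bid: Quinn at $835, so Quinn wins.
Second-highest bid: Xiu at $464 — that is the price the winner pays.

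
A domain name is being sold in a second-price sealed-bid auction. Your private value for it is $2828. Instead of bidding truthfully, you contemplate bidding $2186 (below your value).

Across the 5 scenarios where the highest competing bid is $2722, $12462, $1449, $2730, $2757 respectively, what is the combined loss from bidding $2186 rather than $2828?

$275

The deviation costs you only when the competing bid falls strictly between $2186 and $2828; elsewhere both bids give the same outcome.
$2722: truthful payoff $106, deviation payoff $0 → loss $106.
$12462: outcomes coincide → loss $0.
$1449: outcomes coincide → loss $0.
$2730: truthful payoff $98, deviation payoff $0 → loss $98.
$2757: truthful payoff $71, deviation payoff $0 → loss $71.
Total loss = $106 + $98 + $71 = $275.
In a second-price auction your bid sets only whether you win, not what you pay, so bidding your true value is weakly dominant.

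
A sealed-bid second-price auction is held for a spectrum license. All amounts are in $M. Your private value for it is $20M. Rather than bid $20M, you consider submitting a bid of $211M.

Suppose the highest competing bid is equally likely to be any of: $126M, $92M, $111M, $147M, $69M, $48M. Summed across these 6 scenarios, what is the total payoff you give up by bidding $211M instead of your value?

The deviation costs you only when the competing bid falls strictly between $20M and $211M; elsewhere both bids give the same outcome.
$126M: truthful payoff $0M, deviation payoff −$106M → loss $106M.
$92M: truthful payoff $0M, deviation payoff −$72M → loss $72M.
$111M: truthful payoff $0M, deviation payoff −$91M → loss $91M.
$147M: truthful payoff $0M, deviation payoff −$127M → loss $127M.
$69M: truthful payoff $0M, deviation payoff −$49M → loss $49M.
$48M: truthful payoff $0M, deviation payoff −$28M → loss $28M.
Total loss = $106M + $72M + $91M + $127M + $49M + $28M = $473M.

$473M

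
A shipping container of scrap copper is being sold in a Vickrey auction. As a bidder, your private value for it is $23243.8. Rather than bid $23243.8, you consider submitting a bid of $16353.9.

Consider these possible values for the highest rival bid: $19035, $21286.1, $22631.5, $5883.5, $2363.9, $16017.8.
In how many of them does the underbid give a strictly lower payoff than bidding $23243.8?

The deviation hurts exactly when the highest competing bid lies strictly between $16353.9 and $23243.8 — underbidding then forfeits a profitable win.
$19035: inside the interval → strictly worse (loss $4208.8).
$21286.1: inside the interval → strictly worse (loss $1957.7).
$22631.5: inside the interval → strictly worse (loss $612.3).
$5883.5: below both → same outcome either way.
$2363.9: below both → same outcome either way.
$16017.8: below both → same outcome either way.
Count: 3.

3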